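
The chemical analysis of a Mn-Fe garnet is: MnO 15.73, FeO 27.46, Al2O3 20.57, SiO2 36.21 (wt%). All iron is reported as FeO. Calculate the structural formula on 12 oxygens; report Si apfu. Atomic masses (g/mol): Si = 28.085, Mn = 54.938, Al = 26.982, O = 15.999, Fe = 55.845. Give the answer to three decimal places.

15.73 wt% MnO ÷ 70.937 g/mol = 0.22175 mol, giving 0.22175 Mn and 0.22175 O.
27.46 wt% FeO ÷ 71.844 g/mol = 0.38222 mol, giving 0.38222 Fe and 0.38222 O.
20.57 wt% Al2O3 ÷ 101.961 g/mol = 0.20174 mol, giving 0.40348 Al and 0.60522 O.
36.21 wt% SiO2 ÷ 60.083 g/mol = 0.60267 mol, giving 0.60267 Si and 1.20534 O.
Oxygen sums to 2.41453; scaling by 12/2.41453 = 4.96991 puts the formula on 12 O.
Si: 0.60267 × 4.96991 = 2.995 atoms per formula unit.

2.995 Si apfu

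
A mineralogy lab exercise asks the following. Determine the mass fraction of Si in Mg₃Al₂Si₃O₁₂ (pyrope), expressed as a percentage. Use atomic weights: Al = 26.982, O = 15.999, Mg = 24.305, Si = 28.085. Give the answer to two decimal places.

20.90 mass %

Molar mass of Mg₃Al₂Si₃O₁₂: 3*24.305 + 2*26.982 + 3*28.085 + 12*15.999 = 403.122 g/mol.
Mass of Si per formula unit: 3 × 28.085 = 84.255 g.
Weight fraction Si = 84.255 / 403.122 = 0.2090.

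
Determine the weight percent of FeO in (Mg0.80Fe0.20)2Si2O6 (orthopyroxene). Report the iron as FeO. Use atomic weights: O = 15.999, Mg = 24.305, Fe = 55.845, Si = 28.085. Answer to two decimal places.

M((Mg0.80Fe0.20)2Si2O6) = 213.390 g/mol; M(FeO) = 71.844 g/mol.
Moles FeO per formula unit = 0.40 Fe ÷ 1 = 0.4000.
FeO fraction = (0.4000 × 71.844) / 213.390 = 28.738/213.390 = 0.1347.

13.47 wt%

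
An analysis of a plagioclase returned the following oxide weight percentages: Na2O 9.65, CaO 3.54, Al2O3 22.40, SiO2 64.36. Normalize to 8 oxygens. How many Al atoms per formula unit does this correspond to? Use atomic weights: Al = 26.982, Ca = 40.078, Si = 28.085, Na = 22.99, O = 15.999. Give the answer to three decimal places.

Na2O (M=61.979): mol = 0.15570; Na = 0.31140, O = 0.15570.
CaO (M=56.077): mol = 0.06313; Ca = 0.06313, O = 0.06313.
Al2O3 (M=101.961): mol = 0.21969; Al = 0.43938, O = 0.65907.
SiO2 (M=60.083): mol = 1.07118; Si = 1.07118, O = 2.14236.
ΣO = 3.02026; factor = 8/ΣO = 2.64878.
Al apfu = 0.43938 × 2.64878 = 1.164.

1.164 Al apfu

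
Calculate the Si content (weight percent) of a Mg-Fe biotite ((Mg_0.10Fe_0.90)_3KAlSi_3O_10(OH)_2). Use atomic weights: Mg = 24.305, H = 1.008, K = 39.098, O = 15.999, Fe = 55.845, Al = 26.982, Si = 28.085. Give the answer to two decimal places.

16.77 weight percent

Molar mass of (Mg_0.10Fe_0.90)_3KAlSi_3O_10(OH)_2: 0.30×24.305 + 2.70×55.845 + 1×39.098 + 1×26.982 + 3×28.085 + 12×15.999 + 2×1.008 = 502.412 g/mol.
Mass of Si per formula unit: 3 × 28.085 = 84.255 g.
Weight fraction Si = 84.255 / 502.412 = 0.1677.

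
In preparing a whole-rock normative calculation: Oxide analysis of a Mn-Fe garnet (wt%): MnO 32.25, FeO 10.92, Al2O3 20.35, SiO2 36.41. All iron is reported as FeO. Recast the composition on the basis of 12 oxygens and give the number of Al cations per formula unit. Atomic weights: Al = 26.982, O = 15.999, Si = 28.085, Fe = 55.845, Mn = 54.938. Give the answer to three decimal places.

MnO: 32.25/70.937 = 0.45463 mol → 0.45463 mol Mn, 0.45463 mol O.
FeO: 10.92/71.844 = 0.15200 mol → 0.15200 mol Fe, 0.15200 mol O.
Al2O3: 20.35/101.961 = 0.19959 mol → 0.39918 mol Al, 0.59877 mol O.
SiO2: 36.41/60.083 = 0.60600 mol → 0.60600 mol Si, 1.21200 mol O.
Total oxygen = 2.41740 mol. Normalization factor = 12/2.41740 = 4.96401.
Al per 12 O = 0.39918 × 4.96401 = 1.982.

1.982 Al apfu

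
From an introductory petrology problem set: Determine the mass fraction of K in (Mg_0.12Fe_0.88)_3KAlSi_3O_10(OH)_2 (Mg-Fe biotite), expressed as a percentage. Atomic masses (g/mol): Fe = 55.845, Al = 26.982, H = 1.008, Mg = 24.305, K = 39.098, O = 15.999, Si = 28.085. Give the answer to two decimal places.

Formula mass = 0.36*24.305 + 2.64*55.845 + 1*39.098 + 1*26.982 + 3*28.085 + 12*15.999 + 2*1.008 = 500.520 g/mol, of which 39.098 g is K.
So K makes up 39.098/500.520 = 0.0781 of the mass, i.e. 7.81%.

7.81 wt%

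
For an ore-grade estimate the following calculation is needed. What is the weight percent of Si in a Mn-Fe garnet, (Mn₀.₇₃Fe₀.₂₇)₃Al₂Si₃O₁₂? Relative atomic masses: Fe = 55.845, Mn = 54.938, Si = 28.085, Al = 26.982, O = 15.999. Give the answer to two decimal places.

17.00 mass %

M((Mn₀.₇₃Fe₀.₂₇)₃Al₂Si₃O₁₂) = 495.756 g/mol.
Si contributes 3 × 28.085 = 84.255 g per mole.
84.255/495.756 = 0.1700 → 17.00%.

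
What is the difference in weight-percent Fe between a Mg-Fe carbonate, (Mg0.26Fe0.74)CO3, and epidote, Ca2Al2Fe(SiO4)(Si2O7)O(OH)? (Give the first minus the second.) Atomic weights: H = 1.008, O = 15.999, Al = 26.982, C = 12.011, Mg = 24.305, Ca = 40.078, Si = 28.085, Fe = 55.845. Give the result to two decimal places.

26.83 percentage points

M((Mg0.26Fe0.74)CO3) = 107.653 g/mol, so wt% Fe = 41.325/107.653 × 100 = 38.39%.
M(Ca2Al2Fe(SiO4)(Si2O7)O(OH)) = 483.215 g/mol, so wt% Fe = 55.845/483.215 × 100 = 11.56%.
38.39 − 11.56 = 26.83 pp.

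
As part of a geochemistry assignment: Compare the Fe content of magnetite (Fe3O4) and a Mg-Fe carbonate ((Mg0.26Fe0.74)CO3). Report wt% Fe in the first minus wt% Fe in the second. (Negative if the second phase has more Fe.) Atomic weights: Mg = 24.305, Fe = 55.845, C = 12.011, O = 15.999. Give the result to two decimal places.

Fe in Fe3O4: molar mass 231.531 g/mol; 3×55.845 = 167.535 g → 72.36 wt%.
Fe in (Mg0.26Fe0.74)CO3: molar mass 107.653 g/mol; 0.74×55.845 = 41.325 g → 38.39 wt%.
Difference = 72.36 − 38.39 = 33.97 percentage points.

33.97 percentage points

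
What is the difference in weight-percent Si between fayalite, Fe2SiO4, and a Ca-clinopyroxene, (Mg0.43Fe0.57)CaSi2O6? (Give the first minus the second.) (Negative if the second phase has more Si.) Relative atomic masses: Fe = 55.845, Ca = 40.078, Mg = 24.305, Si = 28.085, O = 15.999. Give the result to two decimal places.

-10.17 percentage points

Si in Fe2SiO4: molar mass 203.771 g/mol; 1×28.085 = 28.085 g → 13.78 wt%.
Si in (Mg0.43Fe0.57)CaSi2O6: molar mass 234.525 g/mol; 2×28.085 = 56.170 g → 23.95 wt%.
Difference = 13.78 − 23.95 = -10.17 percentage points.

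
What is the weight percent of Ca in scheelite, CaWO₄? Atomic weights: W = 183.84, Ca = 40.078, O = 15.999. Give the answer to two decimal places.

13.92 mass %

Molar mass of CaWO₄: 1·40.078 + 1·183.84 + 4·15.999 = 287.914 g/mol.
Mass of Ca per formula unit: 1 × 40.078 = 40.078 g.
Weight fraction Ca = 40.078 / 287.914 = 0.1392.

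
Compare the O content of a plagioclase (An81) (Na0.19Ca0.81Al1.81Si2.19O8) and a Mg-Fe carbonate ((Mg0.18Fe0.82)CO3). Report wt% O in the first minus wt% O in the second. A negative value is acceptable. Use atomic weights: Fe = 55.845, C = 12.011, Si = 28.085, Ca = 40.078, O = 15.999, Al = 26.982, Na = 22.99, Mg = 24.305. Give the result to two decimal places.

2.95 percentage points

M(Na0.19Ca0.81Al1.81Si2.19O8) = 275.167 g/mol, so wt% O = 127.992/275.167 × 100 = 46.51%.
M((Mg0.18Fe0.82)CO3) = 110.176 g/mol, so wt% O = 47.997/110.176 × 100 = 43.56%.
46.51 − 43.56 = 2.95 pp.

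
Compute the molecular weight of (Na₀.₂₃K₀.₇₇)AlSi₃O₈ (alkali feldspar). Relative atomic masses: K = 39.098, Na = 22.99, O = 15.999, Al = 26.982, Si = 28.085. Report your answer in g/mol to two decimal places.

The formula mass is the sum 0.23*22.99 + 0.77*39.098 + 1*26.982 + 3*28.085 + 8*15.999.

274.62 g/mol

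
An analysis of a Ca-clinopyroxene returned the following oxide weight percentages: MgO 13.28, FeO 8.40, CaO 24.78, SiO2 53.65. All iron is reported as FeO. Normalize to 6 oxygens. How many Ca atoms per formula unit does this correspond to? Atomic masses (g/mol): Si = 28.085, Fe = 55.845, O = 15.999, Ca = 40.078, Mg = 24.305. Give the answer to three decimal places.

13.28 wt% MgO ÷ 40.304 g/mol = 0.32950 mol, giving 0.32950 Mg and 0.32950 O.
8.40 wt% FeO ÷ 71.844 g/mol = 0.11692 mol, giving 0.11692 Fe and 0.11692 O.
24.78 wt% CaO ÷ 56.077 g/mol = 0.44189 mol, giving 0.44189 Ca and 0.44189 O.
53.65 wt% SiO2 ÷ 60.083 g/mol = 0.89293 mol, giving 0.89293 Si and 1.78586 O.
Oxygen sums to 2.67417; scaling by 6/2.67417 = 2.24369 puts the formula on 6 O.
Ca: 0.44189 × 2.24369 = 0.991 atoms per formula unit.

0.991 Ca apfu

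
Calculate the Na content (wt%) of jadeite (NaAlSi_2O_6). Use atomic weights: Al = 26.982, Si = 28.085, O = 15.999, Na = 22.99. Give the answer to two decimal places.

11.37 wt%

Molar mass of NaAlSi_2O_6: 1·22.99 + 1·26.982 + 2·28.085 + 6·15.999 = 202.136 g/mol.
Mass of Na per formula unit: 1 × 22.99 = 22.990 g.
Weight fraction Na = 22.990 / 202.136 = 0.1137.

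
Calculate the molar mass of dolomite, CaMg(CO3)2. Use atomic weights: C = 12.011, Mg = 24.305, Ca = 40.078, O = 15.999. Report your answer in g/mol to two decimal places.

184.40 g/mol

Ca: 1 × 40.078 = 40.0780
Mg: 1 × 24.305 = 24.3050
C: 2 × 12.011 = 24.0220
O: 6 × 15.999 = 95.9940
Summing the contributions gives the formula mass.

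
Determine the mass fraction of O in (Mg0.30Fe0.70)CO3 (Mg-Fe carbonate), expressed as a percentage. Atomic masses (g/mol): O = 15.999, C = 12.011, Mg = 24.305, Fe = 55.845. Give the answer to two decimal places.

45.11 mass %

Molar mass of (Mg0.30Fe0.70)CO3: 0.30×24.305 + 0.70×55.845 + 1×12.011 + 3×15.999 = 106.391 g/mol.
Mass of O per formula unit: 3 × 15.999 = 47.997 g.
Weight fraction O = 47.997 / 106.391 = 0.4511.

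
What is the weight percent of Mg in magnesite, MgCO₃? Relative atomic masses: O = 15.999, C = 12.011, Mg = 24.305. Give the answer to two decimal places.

Formula mass = 1*24.305 + 1*12.011 + 3*15.999 = 84.313 g/mol, of which 24.305 g is Mg.
So Mg makes up 24.305/84.313 = 0.2883 of the mass, i.e. 28.83%.

28.83 mass %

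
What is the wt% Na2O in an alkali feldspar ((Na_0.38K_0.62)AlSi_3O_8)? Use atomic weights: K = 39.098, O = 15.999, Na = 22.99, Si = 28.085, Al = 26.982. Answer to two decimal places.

4.33 wt%

Molar mass of (Na_0.38K_0.62)AlSi_3O_8 = 0.38*22.99 + 0.62*39.098 + 1*26.982 + 3*28.085 + 8*15.999 = 272.206 g/mol.
Each formula unit contains 0.38 Na, equivalent to 0.38/2 = 0.1900 mol Na2O.
M(Na2O) = 2×22.99 + 1×15.999 = 61.979 g/mol.
Mass of Na2O per formula unit = 0.1900 × 61.979 = 11.776 g.
Na2O wt% = 11.776 / 272.206 × 100 = 4.33%.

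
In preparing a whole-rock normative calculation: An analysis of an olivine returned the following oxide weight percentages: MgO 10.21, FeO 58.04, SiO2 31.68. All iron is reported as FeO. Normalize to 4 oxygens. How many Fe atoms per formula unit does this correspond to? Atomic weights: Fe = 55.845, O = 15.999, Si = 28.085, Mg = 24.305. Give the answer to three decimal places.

MgO: 10.21/40.304 = 0.25332 mol → 0.25332 mol Mg, 0.25332 mol O.
FeO: 58.04/71.844 = 0.80786 mol → 0.80786 mol Fe, 0.80786 mol O.
SiO2: 31.68/60.083 = 0.52727 mol → 0.52727 mol Si, 1.05454 mol O.
Total oxygen = 2.11572 mol. Normalization factor = 4/2.11572 = 1.89061.
Fe per 4 O = 0.80786 × 1.89061 = 1.527.

1.527 Fe apfu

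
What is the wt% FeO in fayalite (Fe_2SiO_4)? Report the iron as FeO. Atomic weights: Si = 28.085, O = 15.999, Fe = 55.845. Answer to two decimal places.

70.51 wt%

Molar mass of Fe_2SiO_4 = 2*55.845 + 1*28.085 + 4*15.999 = 203.771 g/mol.
Each formula unit contains 2 Fe, equivalent to 2/1 = 2.0000 mol FeO.
M(FeO) = 1×55.845 + 1×15.999 = 71.844 g/mol.
Mass of FeO per formula unit = 2.0000 × 71.844 = 143.688 g.
FeO wt% = 143.688 / 203.771 × 100 = 70.51%.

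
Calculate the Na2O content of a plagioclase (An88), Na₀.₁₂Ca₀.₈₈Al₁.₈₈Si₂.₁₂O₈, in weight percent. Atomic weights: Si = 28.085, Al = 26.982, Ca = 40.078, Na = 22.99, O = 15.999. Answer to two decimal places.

Formula mass = 276.286 g/mol.
0.12 Na → 0.0600 mol Na2O per formula unit; M(Na2O) = 61.979, so Na2O mass = 3.719 g.
3.719/276.286 × 100 = 1.35 wt%.

1.35 wt%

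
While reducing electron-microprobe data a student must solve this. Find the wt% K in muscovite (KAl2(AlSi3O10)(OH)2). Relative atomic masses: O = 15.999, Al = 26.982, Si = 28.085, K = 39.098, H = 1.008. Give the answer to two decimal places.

9.82 mass %

Formula mass = 1×39.098 + 3×26.982 + 3×28.085 + 12×15.999 + 2×1.008 = 398.303 g/mol, of which 39.098 g is K.
So K makes up 39.098/398.303 = 0.0982 of the mass, i.e. 9.82%.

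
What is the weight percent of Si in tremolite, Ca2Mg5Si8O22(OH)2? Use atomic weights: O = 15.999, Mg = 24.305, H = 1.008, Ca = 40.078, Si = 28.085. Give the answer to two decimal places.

27.66 wt%

Formula mass = 2·40.078 + 5·24.305 + 8·28.085 + 24·15.999 + 2·1.008 = 812.353 g/mol, of which 224.680 g is Si.
So Si makes up 224.680/812.353 = 0.2766 of the mass, i.e. 27.66%.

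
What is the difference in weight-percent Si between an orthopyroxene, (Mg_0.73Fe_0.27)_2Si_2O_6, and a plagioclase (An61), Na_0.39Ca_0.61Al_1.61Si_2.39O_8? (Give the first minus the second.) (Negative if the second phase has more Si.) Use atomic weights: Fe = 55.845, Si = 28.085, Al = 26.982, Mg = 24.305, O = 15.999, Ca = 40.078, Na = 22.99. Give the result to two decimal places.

First mineral: 56.170 g Si in 217.806 g formula = 25.79 wt% Si.
Second mineral: 67.123 g Si in 271.970 g formula = 24.68 wt% Si.
25.79% − 24.68% gives a difference of 1.11 percentage points.

1.11 percentage points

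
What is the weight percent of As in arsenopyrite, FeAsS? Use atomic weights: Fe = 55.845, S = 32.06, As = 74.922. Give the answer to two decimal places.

M(FeAsS) = 162.827 g/mol.
As contributes 1 × 74.922 = 74.922 g per mole.
74.922/162.827 = 0.4601 → 46.01%.

46.01 weight percent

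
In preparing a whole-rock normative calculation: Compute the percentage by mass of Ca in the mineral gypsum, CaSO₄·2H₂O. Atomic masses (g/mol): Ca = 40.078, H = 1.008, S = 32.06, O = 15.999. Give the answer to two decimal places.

Molar mass of CaSO₄·2H₂O: 1×40.078 + 1×32.06 + 6×15.999 + 4×1.008 = 172.164 g/mol.
Mass of Ca per formula unit: 1 × 40.078 = 40.078 g.
Weight fraction Ca = 40.078 / 172.164 = 0.2328.

23.28 weight percent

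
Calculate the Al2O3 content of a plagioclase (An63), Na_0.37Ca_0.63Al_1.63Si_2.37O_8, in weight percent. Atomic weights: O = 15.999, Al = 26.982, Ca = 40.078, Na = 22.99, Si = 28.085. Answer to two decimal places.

30.52 wt%

M(Na_0.37Ca_0.63Al_1.63Si_2.37O_8) = 272.290 g/mol; M(Al2O3) = 101.961 g/mol.
Moles Al2O3 per formula unit = 1.63 Al ÷ 2 = 0.8150.
Al2O3 fraction = (0.8150 × 101.961) / 272.290 = 83.098/272.290 = 0.3052.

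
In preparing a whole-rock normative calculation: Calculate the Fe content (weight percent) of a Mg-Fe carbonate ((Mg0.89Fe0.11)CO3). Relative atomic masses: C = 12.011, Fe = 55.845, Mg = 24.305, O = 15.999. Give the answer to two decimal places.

Formula mass = 0.89·24.305 + 0.11·55.845 + 1·12.011 + 3·15.999 = 87.782 g/mol, of which 6.143 g is Fe.
So Fe makes up 6.143/87.782 = 0.0700 of the mass, i.e. 7.00%.

7.00 weight percent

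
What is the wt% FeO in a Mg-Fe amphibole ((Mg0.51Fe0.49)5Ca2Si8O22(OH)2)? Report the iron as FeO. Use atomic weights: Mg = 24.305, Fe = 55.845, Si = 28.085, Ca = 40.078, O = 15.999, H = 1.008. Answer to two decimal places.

M((Mg0.51Fe0.49)5Ca2Si8O22(OH)2) = 889.626 g/mol; M(FeO) = 71.844 g/mol.
Moles FeO per formula unit = 2.45 Fe ÷ 1 = 2.4500.
FeO fraction = (2.4500 × 71.844) / 889.626 = 176.018/889.626 = 0.1979.

19.79 wt%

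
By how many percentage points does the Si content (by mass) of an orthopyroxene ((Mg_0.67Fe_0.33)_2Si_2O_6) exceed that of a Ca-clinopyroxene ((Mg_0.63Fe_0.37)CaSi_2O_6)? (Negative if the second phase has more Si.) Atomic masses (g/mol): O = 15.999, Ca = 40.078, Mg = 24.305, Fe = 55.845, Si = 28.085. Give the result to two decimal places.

0.74 percentage points

Si in (Mg_0.67Fe_0.33)_2Si_2O_6: molar mass 221.590 g/mol; 2×28.085 = 56.170 g → 25.35 wt%.
Si in (Mg_0.63Fe_0.37)CaSi_2O_6: molar mass 228.217 g/mol; 2×28.085 = 56.170 g → 24.61 wt%.
Difference = 25.35 − 24.61 = 0.74 percentage points.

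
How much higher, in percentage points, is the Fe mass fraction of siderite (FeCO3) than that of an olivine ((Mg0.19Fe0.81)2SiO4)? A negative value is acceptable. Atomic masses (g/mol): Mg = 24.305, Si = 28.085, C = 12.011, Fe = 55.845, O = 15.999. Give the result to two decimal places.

M(FeCO3) = 115.853 g/mol, so wt% Fe = 55.845/115.853 × 100 = 48.20%.
M((Mg0.19Fe0.81)2SiO4) = 191.786 g/mol, so wt% Fe = 90.469/191.786 × 100 = 47.17%.
48.20 − 47.17 = 1.03 pp.

1.03 percentage points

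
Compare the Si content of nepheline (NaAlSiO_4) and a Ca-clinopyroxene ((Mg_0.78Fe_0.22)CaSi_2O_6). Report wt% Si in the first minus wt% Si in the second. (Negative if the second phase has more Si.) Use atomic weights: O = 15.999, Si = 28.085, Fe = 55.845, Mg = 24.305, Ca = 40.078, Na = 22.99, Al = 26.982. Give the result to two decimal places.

-5.36 percentage points

Si in NaAlSiO_4: molar mass 142.053 g/mol; 1×28.085 = 28.085 g → 19.77 wt%.
Si in (Mg_0.78Fe_0.22)CaSi_2O_6: molar mass 223.486 g/mol; 2×28.085 = 56.170 g → 25.13 wt%.
Difference = 19.77 − 25.13 = -5.36 percentage points.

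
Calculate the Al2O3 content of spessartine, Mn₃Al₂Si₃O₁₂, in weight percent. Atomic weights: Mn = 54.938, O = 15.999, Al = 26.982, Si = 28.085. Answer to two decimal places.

20.60 wt%

Formula mass = 495.021 g/mol.
2 Al → 1.0000 mol Al2O3 per formula unit; M(Al2O3) = 101.961, so Al2O3 mass = 101.961 g.
101.961/495.021 × 100 = 20.60 wt%.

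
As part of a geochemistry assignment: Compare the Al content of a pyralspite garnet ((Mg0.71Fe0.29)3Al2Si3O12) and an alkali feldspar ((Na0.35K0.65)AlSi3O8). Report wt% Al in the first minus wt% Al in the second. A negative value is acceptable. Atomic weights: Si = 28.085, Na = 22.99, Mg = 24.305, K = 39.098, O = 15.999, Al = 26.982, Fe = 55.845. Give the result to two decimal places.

Al in (Mg0.71Fe0.29)3Al2Si3O12: molar mass 430.562 g/mol; 2×26.982 = 53.964 g → 12.53 wt%.
Al in (Na0.35K0.65)AlSi3O8: molar mass 272.689 g/mol; 1×26.982 = 26.982 g → 9.89 wt%.
Difference = 12.53 − 9.89 = 2.64 percentage points.

2.64 percentage points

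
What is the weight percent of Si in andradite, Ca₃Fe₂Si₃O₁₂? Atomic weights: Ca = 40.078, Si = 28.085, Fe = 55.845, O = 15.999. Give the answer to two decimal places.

Molar mass of Ca₃Fe₂Si₃O₁₂: 3·40.078 + 2·55.845 + 3·28.085 + 12·15.999 = 508.167 g/mol.
Mass of Si per formula unit: 3 × 28.085 = 84.255 g.
Weight fraction Si = 84.255 / 508.167 = 0.1658.

16.58 mass %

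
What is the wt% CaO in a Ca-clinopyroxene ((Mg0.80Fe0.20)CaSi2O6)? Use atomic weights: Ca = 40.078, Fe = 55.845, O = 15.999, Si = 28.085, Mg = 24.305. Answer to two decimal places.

Molar mass of (Mg0.80Fe0.20)CaSi2O6 = 0.80*24.305 + 0.20*55.845 + 1*40.078 + 2*28.085 + 6*15.999 = 222.855 g/mol.
Each formula unit contains 1 Ca, equivalent to 1/1 = 1.0000 mol CaO.
M(CaO) = 1×40.078 + 1×15.999 = 56.077 g/mol.
Mass of CaO per formula unit = 1.0000 × 56.077 = 56.077 g.
CaO wt% = 56.077 / 222.855 × 100 = 25.16%.

25.16 wt%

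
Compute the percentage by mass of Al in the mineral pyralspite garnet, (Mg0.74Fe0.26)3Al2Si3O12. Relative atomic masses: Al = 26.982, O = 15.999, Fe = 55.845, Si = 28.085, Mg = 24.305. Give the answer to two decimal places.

Molar mass of (Mg0.74Fe0.26)3Al2Si3O12: 2.22*24.305 + 0.78*55.845 + 2*26.982 + 3*28.085 + 12*15.999 = 427.723 g/mol.
Mass of Al per formula unit: 2 × 26.982 = 53.964 g.
Weight fraction Al = 53.964 / 427.723 = 0.1262.

12.62 wt%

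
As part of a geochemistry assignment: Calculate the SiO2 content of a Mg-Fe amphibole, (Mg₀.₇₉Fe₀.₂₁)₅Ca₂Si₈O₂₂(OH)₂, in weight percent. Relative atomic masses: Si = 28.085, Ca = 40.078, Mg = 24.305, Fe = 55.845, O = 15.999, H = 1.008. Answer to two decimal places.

Formula mass = 845.470 g/mol.
8 Si → 8.0000 mol SiO2 per formula unit; M(SiO2) = 60.083, so SiO2 mass = 480.664 g.
480.664/845.470 × 100 = 56.85 wt%.

56.85 wt%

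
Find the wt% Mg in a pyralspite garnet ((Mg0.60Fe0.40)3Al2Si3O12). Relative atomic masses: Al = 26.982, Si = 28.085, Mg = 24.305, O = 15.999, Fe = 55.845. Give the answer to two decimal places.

M((Mg0.60Fe0.40)3Al2Si3O12) = 440.970 g/mol.
Mg contributes 1.80 × 24.305 = 43.749 g per mole.
43.749/440.970 = 0.0992 → 9.92%.

9.92 mass %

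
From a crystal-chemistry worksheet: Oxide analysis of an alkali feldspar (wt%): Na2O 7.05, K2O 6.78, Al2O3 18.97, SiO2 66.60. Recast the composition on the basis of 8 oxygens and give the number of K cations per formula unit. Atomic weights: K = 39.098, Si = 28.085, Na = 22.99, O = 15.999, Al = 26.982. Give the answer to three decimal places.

Na2O: 7.05/61.979 = 0.11375 mol → 0.22750 mol Na, 0.11375 mol O.
K2O: 6.78/94.195 = 0.07198 mol → 0.14396 mol K, 0.07198 mol O.
Al2O3: 18.97/101.961 = 0.18605 mol → 0.37210 mol Al, 0.55815 mol O.
SiO2: 66.60/60.083 = 1.10847 mol → 1.10847 mol Si, 2.21694 mol O.
Total oxygen = 2.96082 mol. Normalization factor = 8/2.96082 = 2.70195.
K per 8 O = 0.14396 × 2.70195 = 0.389.

0.389 K apfu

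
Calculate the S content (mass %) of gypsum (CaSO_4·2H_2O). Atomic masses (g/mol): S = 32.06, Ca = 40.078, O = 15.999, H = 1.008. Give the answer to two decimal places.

18.62 mass %

Molar mass of CaSO_4·2H_2O: 1*40.078 + 1*32.06 + 6*15.999 + 4*1.008 = 172.164 g/mol.
Mass of S per formula unit: 1 × 32.06 = 32.060 g.
Weight fraction S = 32.060 / 172.164 = 0.1862.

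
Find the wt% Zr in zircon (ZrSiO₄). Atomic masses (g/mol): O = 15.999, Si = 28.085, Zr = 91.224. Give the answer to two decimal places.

M(ZrSiO₄) = 183.305 g/mol.
Zr contributes 1 × 91.224 = 91.224 g per mole.
91.224/183.305 = 0.4977 → 49.77%.

49.77 weight percent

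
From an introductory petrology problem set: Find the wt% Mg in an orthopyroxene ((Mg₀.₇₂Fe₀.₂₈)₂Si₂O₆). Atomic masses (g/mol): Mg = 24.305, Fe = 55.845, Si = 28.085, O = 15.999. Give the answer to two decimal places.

16.02 wt%

Formula mass = 1.44*24.305 + 0.56*55.845 + 2*28.085 + 6*15.999 = 218.436 g/mol, of which 34.999 g is Mg.
So Mg makes up 34.999/218.436 = 0.1602 of the mass, i.e. 16.02%.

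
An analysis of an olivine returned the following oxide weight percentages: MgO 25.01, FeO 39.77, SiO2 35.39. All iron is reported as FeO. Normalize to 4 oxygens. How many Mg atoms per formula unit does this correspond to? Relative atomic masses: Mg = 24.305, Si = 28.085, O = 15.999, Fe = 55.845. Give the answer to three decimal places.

1.055 Mg apfu

25.01 wt% MgO ÷ 40.304 g/mol = 0.62053 mol, giving 0.62053 Mg and 0.62053 O.
39.77 wt% FeO ÷ 71.844 g/mol = 0.55356 mol, giving 0.55356 Fe and 0.55356 O.
35.39 wt% SiO2 ÷ 60.083 g/mol = 0.58902 mol, giving 0.58902 Si and 1.17804 O.
Oxygen sums to 2.35213; scaling by 4/2.35213 = 1.70059 puts the formula on 4 O.
Mg: 0.62053 × 1.70059 = 1.055 atoms per formula unit.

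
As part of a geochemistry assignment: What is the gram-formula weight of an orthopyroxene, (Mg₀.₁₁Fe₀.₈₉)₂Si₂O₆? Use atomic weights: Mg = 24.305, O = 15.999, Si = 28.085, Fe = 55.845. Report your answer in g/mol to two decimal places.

256.92 g/mol

The formula mass is the sum 0.22·24.305 + 1.78·55.845 + 2·28.085 + 6·15.999.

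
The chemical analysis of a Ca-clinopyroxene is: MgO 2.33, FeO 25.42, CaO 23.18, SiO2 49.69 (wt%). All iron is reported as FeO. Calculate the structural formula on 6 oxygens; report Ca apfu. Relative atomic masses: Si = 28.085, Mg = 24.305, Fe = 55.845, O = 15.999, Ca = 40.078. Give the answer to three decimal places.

MgO (M=40.304): mol = 0.05781; Mg = 0.05781, O = 0.05781.
FeO (M=71.844): mol = 0.35382; Fe = 0.35382, O = 0.35382.
CaO (M=56.077): mol = 0.41336; Ca = 0.41336, O = 0.41336.
SiO2 (M=60.083): mol = 0.82702; Si = 0.82702, O = 1.65404.
ΣO = 2.47903; factor = 6/ΣO = 2.42030.
Ca apfu = 0.41336 × 2.42030 = 1.000.

1.000 Ca apfu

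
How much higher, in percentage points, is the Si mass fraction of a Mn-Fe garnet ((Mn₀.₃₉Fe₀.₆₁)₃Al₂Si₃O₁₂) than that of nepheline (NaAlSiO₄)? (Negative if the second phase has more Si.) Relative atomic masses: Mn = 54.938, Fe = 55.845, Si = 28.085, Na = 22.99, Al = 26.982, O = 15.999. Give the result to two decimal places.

M((Mn₀.₃₉Fe₀.₆₁)₃Al₂Si₃O₁₂) = 496.681 g/mol, so wt% Si = 84.255/496.681 × 100 = 16.96%.
M(NaAlSiO₄) = 142.053 g/mol, so wt% Si = 28.085/142.053 × 100 = 19.77%.
16.96 − 19.77 = -2.81 pp.

-2.81 percentage points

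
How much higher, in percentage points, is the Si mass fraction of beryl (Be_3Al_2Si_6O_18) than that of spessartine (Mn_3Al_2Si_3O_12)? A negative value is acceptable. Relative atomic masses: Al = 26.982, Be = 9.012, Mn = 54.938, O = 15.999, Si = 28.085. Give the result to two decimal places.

14.33 percentage points

First mineral: 168.510 g Si in 537.492 g formula = 31.35 wt% Si.
Second mineral: 84.255 g Si in 495.021 g formula = 17.02 wt% Si.
31.35% − 17.02% gives a difference of 14.33 percentage points.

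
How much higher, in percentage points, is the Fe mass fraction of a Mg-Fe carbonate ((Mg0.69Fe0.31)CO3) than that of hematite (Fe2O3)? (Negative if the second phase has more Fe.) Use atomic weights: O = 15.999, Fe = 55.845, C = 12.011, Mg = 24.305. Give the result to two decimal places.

-51.54 percentage points

Fe in (Mg0.69Fe0.31)CO3: molar mass 94.090 g/mol; 0.31×55.845 = 17.312 g → 18.40 wt%.
Fe in Fe2O3: molar mass 159.687 g/mol; 2×55.845 = 111.690 g → 69.94 wt%.
Difference = 18.40 − 69.94 = -51.54 percentage points.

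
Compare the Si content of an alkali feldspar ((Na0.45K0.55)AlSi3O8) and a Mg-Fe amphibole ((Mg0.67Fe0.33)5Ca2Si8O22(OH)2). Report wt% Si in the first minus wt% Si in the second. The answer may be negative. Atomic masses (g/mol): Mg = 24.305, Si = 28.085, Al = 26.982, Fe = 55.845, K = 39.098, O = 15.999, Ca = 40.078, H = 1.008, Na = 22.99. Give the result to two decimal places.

5.09 percentage points

Si in (Na0.45K0.55)AlSi3O8: molar mass 271.078 g/mol; 3×28.085 = 84.255 g → 31.08 wt%.
Si in (Mg0.67Fe0.33)5Ca2Si8O22(OH)2: molar mass 864.394 g/mol; 8×28.085 = 224.680 g → 25.99 wt%.
Difference = 31.08 − 25.99 = 5.09 percentage points.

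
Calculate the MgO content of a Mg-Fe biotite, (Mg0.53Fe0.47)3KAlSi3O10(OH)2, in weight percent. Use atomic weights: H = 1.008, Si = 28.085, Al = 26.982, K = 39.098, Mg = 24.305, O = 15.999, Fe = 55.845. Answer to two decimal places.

13.88 wt%

Molar mass of (Mg0.53Fe0.47)3KAlSi3O10(OH)2 = 1.59*24.305 + 1.41*55.845 + 1*39.098 + 1*26.982 + 3*28.085 + 12*15.999 + 2*1.008 = 461.725 g/mol.
Each formula unit contains 1.59 Mg, equivalent to 1.59/1 = 1.5900 mol MgO.
M(MgO) = 1×24.305 + 1×15.999 = 40.304 g/mol.
Mass of MgO per formula unit = 1.5900 × 40.304 = 64.083 g.
MgO wt% = 64.083 / 461.725 × 100 = 13.88%.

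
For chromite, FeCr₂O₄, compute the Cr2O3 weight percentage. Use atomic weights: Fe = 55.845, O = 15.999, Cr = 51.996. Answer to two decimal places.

67.90 wt%

Molar mass of FeCr₂O₄ = 1*55.845 + 2*51.996 + 4*15.999 = 223.833 g/mol.
Each formula unit contains 2 Cr, equivalent to 2/2 = 1.0000 mol Cr2O3.
M(Cr2O3) = 2×51.996 + 3×15.999 = 151.989 g/mol.
Mass of Cr2O3 per formula unit = 1.0000 × 151.989 = 151.989 g.
Cr2O3 wt% = 151.989 / 223.833 × 100 = 67.90%.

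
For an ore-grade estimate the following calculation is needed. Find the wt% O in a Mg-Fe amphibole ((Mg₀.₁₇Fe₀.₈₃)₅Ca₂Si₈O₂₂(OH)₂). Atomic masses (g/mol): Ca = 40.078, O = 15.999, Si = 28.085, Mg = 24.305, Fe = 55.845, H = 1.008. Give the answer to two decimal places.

Formula mass = 0.85×24.305 + 4.15×55.845 + 2×40.078 + 8×28.085 + 24×15.999 + 2×1.008 = 943.244 g/mol, of which 383.976 g is O.
So O makes up 383.976/943.244 = 0.4071 of the mass, i.e. 40.71%.

40.71 weight percent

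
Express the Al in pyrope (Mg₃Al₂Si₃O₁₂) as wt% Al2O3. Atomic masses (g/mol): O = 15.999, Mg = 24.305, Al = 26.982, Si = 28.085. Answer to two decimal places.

25.29 wt%

Formula mass = 403.122 g/mol.
2 Al → 1.0000 mol Al2O3 per formula unit; M(Al2O3) = 101.961, so Al2O3 mass = 101.961 g.
101.961/403.122 × 100 = 25.29 wt%.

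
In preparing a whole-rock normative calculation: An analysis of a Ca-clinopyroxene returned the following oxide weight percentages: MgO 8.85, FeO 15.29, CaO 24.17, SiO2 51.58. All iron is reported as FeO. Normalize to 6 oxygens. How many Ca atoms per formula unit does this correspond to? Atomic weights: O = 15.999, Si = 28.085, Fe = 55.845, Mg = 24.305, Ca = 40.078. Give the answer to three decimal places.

1.002 Ca apfu

8.85 wt% MgO ÷ 40.304 g/mol = 0.21958 mol, giving 0.21958 Mg and 0.21958 O.
15.29 wt% FeO ÷ 71.844 g/mol = 0.21282 mol, giving 0.21282 Fe and 0.21282 O.
24.17 wt% CaO ÷ 56.077 g/mol = 0.43101 mol, giving 0.43101 Ca and 0.43101 O.
51.58 wt% SiO2 ÷ 60.083 g/mol = 0.85848 mol, giving 0.85848 Si and 1.71696 O.
Oxygen sums to 2.58037; scaling by 6/2.58037 = 2.32525 puts the formula on 6 O.
Ca: 0.43101 × 2.32525 = 1.002 atoms per formula unit.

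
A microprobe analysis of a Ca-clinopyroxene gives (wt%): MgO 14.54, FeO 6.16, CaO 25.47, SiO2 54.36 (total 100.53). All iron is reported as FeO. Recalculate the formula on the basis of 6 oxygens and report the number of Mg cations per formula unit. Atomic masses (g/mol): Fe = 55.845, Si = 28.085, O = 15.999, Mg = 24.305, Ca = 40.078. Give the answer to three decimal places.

0.799 Mg apfu

MgO: 14.54/40.304 = 0.36076 mol → 0.36076 mol Mg, 0.36076 mol O.
FeO: 6.16/71.844 = 0.08574 mol → 0.08574 mol Fe, 0.08574 mol O.
CaO: 25.47/56.077 = 0.45420 mol → 0.45420 mol Ca, 0.45420 mol O.
SiO2: 54.36/60.083 = 0.90475 mol → 0.90475 mol Si, 1.80950 mol O.
Total oxygen = 2.71020 mol. Normalization factor = 6/2.71020 = 2.21386.
Mg per 6 O = 0.36076 × 2.21386 = 0.799.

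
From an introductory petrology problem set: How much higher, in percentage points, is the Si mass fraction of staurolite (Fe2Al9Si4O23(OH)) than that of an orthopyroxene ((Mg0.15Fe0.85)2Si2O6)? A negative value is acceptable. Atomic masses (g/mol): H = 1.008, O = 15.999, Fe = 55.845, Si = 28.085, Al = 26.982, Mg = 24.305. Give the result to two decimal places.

M(Fe2Al9Si4O23(OH)) = 851.852 g/mol, so wt% Si = 112.340/851.852 × 100 = 13.19%.
M((Mg0.15Fe0.85)2Si2O6) = 254.392 g/mol, so wt% Si = 56.170/254.392 × 100 = 22.08%.
13.19 − 22.08 = -8.89 pp.

-8.89 percentage points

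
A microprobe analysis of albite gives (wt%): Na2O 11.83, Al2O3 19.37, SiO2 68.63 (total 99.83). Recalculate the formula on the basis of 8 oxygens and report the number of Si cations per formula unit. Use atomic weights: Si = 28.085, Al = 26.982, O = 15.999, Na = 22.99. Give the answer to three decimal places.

3.001 Si apfu

11.83 wt% Na2O ÷ 61.979 g/mol = 0.19087 mol, giving 0.38174 Na and 0.19087 O.
19.37 wt% Al2O3 ÷ 101.961 g/mol = 0.18997 mol, giving 0.37994 Al and 0.56991 O.
68.63 wt% SiO2 ÷ 60.083 g/mol = 1.14225 mol, giving 1.14225 Si and 2.28450 O.
Oxygen sums to 3.04528; scaling by 8/3.04528 = 2.62702 puts the formula on 8 O.
Si: 1.14225 × 2.62702 = 3.001 atoms per formula unit.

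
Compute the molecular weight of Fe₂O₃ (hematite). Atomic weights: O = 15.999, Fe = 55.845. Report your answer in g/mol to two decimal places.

M = 2·55.845 + 3·15.999

159.69 g/mol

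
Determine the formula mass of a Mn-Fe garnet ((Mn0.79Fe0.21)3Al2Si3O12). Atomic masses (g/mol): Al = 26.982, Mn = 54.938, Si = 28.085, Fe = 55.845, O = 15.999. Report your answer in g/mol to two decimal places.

M = 2.37·54.938 + 0.63·55.845 + 2·26.982 + 3·28.085 + 12·15.999

495.59 g/mol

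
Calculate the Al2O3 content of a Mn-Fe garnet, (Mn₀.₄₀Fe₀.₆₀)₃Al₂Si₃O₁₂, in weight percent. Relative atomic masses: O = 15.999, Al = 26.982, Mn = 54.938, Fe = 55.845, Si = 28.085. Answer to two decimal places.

20.53 wt%

Molar mass of (Mn₀.₄₀Fe₀.₆₀)₃Al₂Si₃O₁₂ = 1.20*54.938 + 1.80*55.845 + 2*26.982 + 3*28.085 + 12*15.999 = 496.654 g/mol.
Each formula unit contains 2 Al, equivalent to 2/2 = 1.0000 mol Al2O3.
M(Al2O3) = 2×26.982 + 3×15.999 = 101.961 g/mol.
Mass of Al2O3 per formula unit = 1.0000 × 101.961 = 101.961 g.
Al2O3 wt% = 101.961 / 496.654 × 100 = 20.53%.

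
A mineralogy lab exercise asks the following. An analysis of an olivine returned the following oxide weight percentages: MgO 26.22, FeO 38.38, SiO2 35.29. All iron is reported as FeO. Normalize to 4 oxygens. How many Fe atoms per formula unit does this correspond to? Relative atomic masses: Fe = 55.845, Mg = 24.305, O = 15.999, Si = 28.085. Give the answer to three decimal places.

26.22 wt% MgO ÷ 40.304 g/mol = 0.65056 mol, giving 0.65056 Mg and 0.65056 O.
38.38 wt% FeO ÷ 71.844 g/mol = 0.53421 mol, giving 0.53421 Fe and 0.53421 O.
35.29 wt% SiO2 ÷ 60.083 g/mol = 0.58735 mol, giving 0.58735 Si and 1.17470 O.
Oxygen sums to 2.35947; scaling by 4/2.35947 = 1.69530 puts the formula on 4 O.
Fe: 0.53421 × 1.69530 = 0.906 atoms per formula unit.

0.906 Fe apfu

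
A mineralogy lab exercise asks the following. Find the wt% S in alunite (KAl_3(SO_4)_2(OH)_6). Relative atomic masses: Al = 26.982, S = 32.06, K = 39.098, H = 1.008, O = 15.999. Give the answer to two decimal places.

Formula mass = 1*39.098 + 3*26.982 + 2*32.06 + 14*15.999 + 6*1.008 = 414.198 g/mol, of which 64.120 g is S.
So S makes up 64.120/414.198 = 0.1548 of the mass, i.e. 15.48%.

15.48 weight percent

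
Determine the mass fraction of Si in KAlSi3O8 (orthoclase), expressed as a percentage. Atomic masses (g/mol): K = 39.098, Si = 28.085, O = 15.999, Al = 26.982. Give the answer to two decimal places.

30.27 wt%

Molar mass of KAlSi3O8: 1*39.098 + 1*26.982 + 3*28.085 + 8*15.999 = 278.327 g/mol.
Mass of Si per formula unit: 3 × 28.085 = 84.255 g.
Weight fraction Si = 84.255 / 278.327 = 0.3027.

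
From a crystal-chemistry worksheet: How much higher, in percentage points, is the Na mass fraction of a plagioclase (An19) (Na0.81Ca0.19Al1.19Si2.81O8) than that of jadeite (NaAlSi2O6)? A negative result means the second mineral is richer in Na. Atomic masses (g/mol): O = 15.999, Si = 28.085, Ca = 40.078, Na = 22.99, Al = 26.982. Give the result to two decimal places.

M(Na0.81Ca0.19Al1.19Si2.81O8) = 265.256 g/mol, so wt% Na = 18.622/265.256 × 100 = 7.02%.
M(NaAlSi2O6) = 202.136 g/mol, so wt% Na = 22.990/202.136 × 100 = 11.37%.
7.02 − 11.37 = -4.35 pp.

-4.35 percentage points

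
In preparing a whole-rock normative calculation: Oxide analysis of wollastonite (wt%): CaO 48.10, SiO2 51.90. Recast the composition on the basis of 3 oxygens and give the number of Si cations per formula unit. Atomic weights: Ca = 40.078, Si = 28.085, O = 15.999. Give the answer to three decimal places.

CaO: 48.10/56.077 = 0.85775 mol → 0.85775 mol Ca, 0.85775 mol O.
SiO2: 51.90/60.083 = 0.86381 mol → 0.86381 mol Si, 1.72762 mol O.
Total oxygen = 2.58537 mol. Normalization factor = 3/2.58537 = 1.16038.
Si per 3 O = 0.86381 × 1.16038 = 1.002.

1.002 Si apfu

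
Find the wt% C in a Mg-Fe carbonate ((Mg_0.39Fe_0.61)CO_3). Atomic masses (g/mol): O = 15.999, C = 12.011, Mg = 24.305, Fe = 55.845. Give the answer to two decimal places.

Formula mass = 0.39×24.305 + 0.61×55.845 + 1×12.011 + 3×15.999 = 103.552 g/mol, of which 12.011 g is C.
So C makes up 12.011/103.552 = 0.1160 of the mass, i.e. 11.60%.

11.60 mass %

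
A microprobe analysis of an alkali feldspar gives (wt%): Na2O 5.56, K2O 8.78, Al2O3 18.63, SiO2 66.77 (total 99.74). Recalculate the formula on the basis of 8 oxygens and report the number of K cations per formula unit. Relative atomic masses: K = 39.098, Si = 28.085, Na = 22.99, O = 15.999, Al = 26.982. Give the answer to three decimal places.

0.505 K apfu

5.56 wt% Na2O ÷ 61.979 g/mol = 0.08971 mol, giving 0.17942 Na and 0.08971 O.
8.78 wt% K2O ÷ 94.195 g/mol = 0.09321 mol, giving 0.18642 K and 0.09321 O.
18.63 wt% Al2O3 ÷ 101.961 g/mol = 0.18272 mol, giving 0.36544 Al and 0.54816 O.
66.77 wt% SiO2 ÷ 60.083 g/mol = 1.11130 mol, giving 1.11130 Si and 2.22260 O.
Oxygen sums to 2.95368; scaling by 8/2.95368 = 2.70849 puts the formula on 8 O.
K: 0.18642 × 2.70849 = 0.505 atoms per formula unit.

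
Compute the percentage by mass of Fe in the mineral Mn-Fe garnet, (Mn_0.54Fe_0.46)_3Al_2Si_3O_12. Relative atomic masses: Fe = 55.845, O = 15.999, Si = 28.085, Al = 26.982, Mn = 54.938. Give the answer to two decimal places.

15.53 weight percent

Formula mass = 1.62·54.938 + 1.38·55.845 + 2·26.982 + 3·28.085 + 12·15.999 = 496.273 g/mol, of which 77.066 g is Fe.
So Fe makes up 77.066/496.273 = 0.1553 of the mass, i.e. 15.53%.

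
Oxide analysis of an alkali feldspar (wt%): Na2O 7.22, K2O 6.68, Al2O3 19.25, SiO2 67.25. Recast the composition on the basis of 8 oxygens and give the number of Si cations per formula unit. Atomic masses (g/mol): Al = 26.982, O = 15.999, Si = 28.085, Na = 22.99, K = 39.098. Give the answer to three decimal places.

2.992 Si apfu

Na2O: 7.22/61.979 = 0.11649 mol → 0.23298 mol Na, 0.11649 mol O.
K2O: 6.68/94.195 = 0.07092 mol → 0.14184 mol K, 0.07092 mol O.
Al2O3: 19.25/101.961 = 0.18880 mol → 0.37760 mol Al, 0.56640 mol O.
SiO2: 67.25/60.083 = 1.11928 mol → 1.11928 mol Si, 2.23856 mol O.
Total oxygen = 2.99237 mol. Normalization factor = 8/2.99237 = 2.67347.
Si per 8 O = 1.11928 × 2.67347 = 2.992.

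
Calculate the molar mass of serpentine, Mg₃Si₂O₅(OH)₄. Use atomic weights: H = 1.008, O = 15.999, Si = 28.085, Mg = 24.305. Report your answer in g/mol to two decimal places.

M = 3(24.305) + 2(28.085) + 9(15.999) + 4(1.008)

277.11 g/mol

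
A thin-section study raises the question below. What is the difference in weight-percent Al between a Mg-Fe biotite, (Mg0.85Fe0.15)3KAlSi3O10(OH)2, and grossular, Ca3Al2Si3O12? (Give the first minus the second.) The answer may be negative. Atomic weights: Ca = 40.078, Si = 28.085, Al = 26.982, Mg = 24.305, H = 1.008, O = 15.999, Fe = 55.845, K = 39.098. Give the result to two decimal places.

M((Mg0.85Fe0.15)3KAlSi3O10(OH)2) = 431.447 g/mol, so wt% Al = 26.982/431.447 × 100 = 6.25%.
M(Ca3Al2Si3O12) = 450.441 g/mol, so wt% Al = 53.964/450.441 × 100 = 11.98%.
6.25 − 11.98 = -5.73 pp.

-5.73 percentage points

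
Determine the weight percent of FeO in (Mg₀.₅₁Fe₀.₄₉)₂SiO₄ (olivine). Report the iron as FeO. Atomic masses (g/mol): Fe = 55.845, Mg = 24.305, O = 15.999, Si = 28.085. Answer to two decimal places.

41.03 wt%

Molar mass of (Mg₀.₅₁Fe₀.₄₉)₂SiO₄ = 1.02·24.305 + 0.98·55.845 + 1·28.085 + 4·15.999 = 171.600 g/mol.
Each formula unit contains 0.98 Fe, equivalent to 0.98/1 = 0.9800 mol FeO.
M(FeO) = 1×55.845 + 1×15.999 = 71.844 g/mol.
Mass of FeO per formula unit = 0.9800 × 71.844 = 70.407 g.
FeO wt% = 70.407 / 171.600 × 100 = 41.03%.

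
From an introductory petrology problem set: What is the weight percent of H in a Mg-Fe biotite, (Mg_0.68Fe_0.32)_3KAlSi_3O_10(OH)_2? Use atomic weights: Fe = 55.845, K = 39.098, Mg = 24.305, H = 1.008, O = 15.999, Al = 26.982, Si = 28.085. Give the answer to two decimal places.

0.45 wt%

M((Mg_0.68Fe_0.32)_3KAlSi_3O_10(OH)_2) = 447.532 g/mol.
H contributes 2 × 1.008 = 2.016 g per mole.
2.016/447.532 = 0.0045 → 0.45%.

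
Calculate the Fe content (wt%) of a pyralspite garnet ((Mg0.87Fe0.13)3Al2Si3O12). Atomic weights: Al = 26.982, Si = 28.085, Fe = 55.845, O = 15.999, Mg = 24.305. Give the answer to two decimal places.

M((Mg0.87Fe0.13)3Al2Si3O12) = 415.423 g/mol.
Fe contributes 0.39 × 55.845 = 21.780 g per mole.
21.780/415.423 = 0.0524 → 5.24%.

5.24 wt%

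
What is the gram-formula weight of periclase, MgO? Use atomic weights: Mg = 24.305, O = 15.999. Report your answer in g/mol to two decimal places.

40.30 g/mol

Mg: 1 × 24.305 = 24.3050
O: 1 × 15.999 = 15.9990
Summing the contributions gives the formula mass.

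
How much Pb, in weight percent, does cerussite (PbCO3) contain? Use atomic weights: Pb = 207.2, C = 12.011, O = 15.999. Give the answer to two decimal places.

Molar mass of PbCO3: 1*207.2 + 1*12.011 + 3*15.999 = 267.208 g/mol.
Mass of Pb per formula unit: 1 × 207.2 = 207.200 g.
Weight fraction Pb = 207.200 / 267.208 = 0.7754.

77.54 weight percent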